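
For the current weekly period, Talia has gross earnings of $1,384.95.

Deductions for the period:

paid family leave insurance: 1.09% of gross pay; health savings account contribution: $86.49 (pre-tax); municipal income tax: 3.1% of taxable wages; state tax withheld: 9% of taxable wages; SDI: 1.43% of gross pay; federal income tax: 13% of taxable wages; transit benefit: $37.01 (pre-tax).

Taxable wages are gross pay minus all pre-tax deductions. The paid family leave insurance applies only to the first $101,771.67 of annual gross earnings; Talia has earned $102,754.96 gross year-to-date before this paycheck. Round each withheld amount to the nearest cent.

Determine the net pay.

$925.03

Transit benefit: $37.01
Health savings account contribution: $86.49
Pre-tax total = $37.01 + $86.49 = $123.50
Taxable wages = $1,384.95 − $123.50 = $1,261.45
Federal income tax: $1,261.45 × 0.13 = $163.99
Municipal income tax: $1,261.45 × 0.031 = $39.10
State tax withheld: $1,261.45 × 0.09 = $113.53
SDI: $1,384.95 × 0.0143 = $19.80
Paid family leave insurance: annual cap $101,771.67 already reached (YTD $102,754.96), so $0.00
Total deductions = $37.01 + $86.49 + $163.99 + $39.10 + $113.53 + $19.80 + $0.00 = $459.92
Net pay = $1,384.95 − $459.92 = $925.03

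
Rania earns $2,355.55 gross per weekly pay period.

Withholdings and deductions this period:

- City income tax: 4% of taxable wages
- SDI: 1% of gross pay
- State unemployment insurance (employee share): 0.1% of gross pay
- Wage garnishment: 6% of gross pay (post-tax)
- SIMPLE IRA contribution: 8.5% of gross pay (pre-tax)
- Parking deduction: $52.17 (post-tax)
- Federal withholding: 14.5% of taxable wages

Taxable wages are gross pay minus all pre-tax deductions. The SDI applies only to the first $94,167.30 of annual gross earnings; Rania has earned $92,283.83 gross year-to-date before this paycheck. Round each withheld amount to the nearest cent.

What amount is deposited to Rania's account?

$1,541.91

SIMPLE IRA contribution: $2,355.55 × 0.085 = $200.22
Taxable wages = $2,355.55 − $200.22 = $2,155.33
City income tax: $2,155.33 × 0.04 = $86.21
Federal withholding: $2,155.33 × 0.145 = $312.52
State unemployment insurance (employee share): $2,355.55 × 0.001 = $2.36
SDI: only $94,167.30 − $92,283.83 = $1,883.47 of this check is subject → $1,883.47 × 0.01 = $18.83
Wage garnishment: $2,355.55 × 0.06 = $141.33
Parking deduction: $52.17
Total deductions = $200.22 + $86.21 + $312.52 + $2.36 + $18.83 + $141.33 + $52.17 = $813.64
Net pay = $2,355.55 − $813.64 = $1,541.91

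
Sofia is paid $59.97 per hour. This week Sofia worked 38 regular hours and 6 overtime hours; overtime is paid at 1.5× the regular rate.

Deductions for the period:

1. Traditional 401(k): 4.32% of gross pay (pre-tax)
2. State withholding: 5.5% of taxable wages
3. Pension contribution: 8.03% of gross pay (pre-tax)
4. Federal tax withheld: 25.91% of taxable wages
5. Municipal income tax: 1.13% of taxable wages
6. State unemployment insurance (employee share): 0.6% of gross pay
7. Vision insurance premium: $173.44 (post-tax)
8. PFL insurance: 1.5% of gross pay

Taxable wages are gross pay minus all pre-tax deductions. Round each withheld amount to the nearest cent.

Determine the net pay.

Regular pay: 38 × $59.97 = $2,278.86
Overtime pay: 6 × $59.97 × 1.5 = $539.73
Gross pay = $2,278.86 + $539.73 = $2,818.59
Traditional 401(k): $2,818.59 × 0.0432 = $121.76
Pension contribution: $2,818.59 × 0.0803 = $226.33
Pre-tax total = $121.76 + $226.33 = $348.09
Taxable wages = $2,818.59 − $348.09 = $2,470.50
Municipal income tax: $2,470.50 × 0.0113 = $27.92
State withholding: $2,470.50 × 0.055 = $135.88
Federal tax withheld: $2,470.50 × 0.2591 = $640.11
State unemployment insurance (employee share): $2,818.59 × 0.006 = $16.91
PFL insurance: $2,818.59 × 0.015 = $42.28
Vision insurance premium: $173.44
Total deductions = $121.76 + $226.33 + $27.92 + $135.88 + $640.11 + $16.91 + $42.28 + $173.44 = $1,384.63
Net pay = $2,818.59 − $1,384.63 = $1,433.96

$1,433.96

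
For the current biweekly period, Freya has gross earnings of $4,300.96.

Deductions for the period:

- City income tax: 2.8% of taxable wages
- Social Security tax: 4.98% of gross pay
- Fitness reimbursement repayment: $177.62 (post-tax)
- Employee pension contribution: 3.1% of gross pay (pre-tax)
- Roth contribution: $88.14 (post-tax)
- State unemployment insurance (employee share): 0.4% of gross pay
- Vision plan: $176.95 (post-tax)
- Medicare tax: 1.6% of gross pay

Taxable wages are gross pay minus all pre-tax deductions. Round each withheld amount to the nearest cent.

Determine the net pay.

$3,308.02

Employee pension contribution: $4,300.96 × 0.031 = $133.33
Taxable wages = $4,300.96 − $133.33 = $4,167.63
City income tax: $4,167.63 × 0.028 = $116.69
Social Security tax: $4,300.96 × 0.0498 = $214.19
Medicare tax: $4,300.96 × 0.016 = $68.82
State unemployment insurance (employee share): $4,300.96 × 0.004 = $17.20
Vision plan: $176.95
Fitness reimbursement repayment: $177.62
Roth contribution: $88.14
Total deductions = $133.33 + $116.69 + $214.19 + $68.82 + $17.20 + $176.95 + $177.62 + $88.14 = $992.94
Net pay = $4,300.96 − $992.94 = $3,308.02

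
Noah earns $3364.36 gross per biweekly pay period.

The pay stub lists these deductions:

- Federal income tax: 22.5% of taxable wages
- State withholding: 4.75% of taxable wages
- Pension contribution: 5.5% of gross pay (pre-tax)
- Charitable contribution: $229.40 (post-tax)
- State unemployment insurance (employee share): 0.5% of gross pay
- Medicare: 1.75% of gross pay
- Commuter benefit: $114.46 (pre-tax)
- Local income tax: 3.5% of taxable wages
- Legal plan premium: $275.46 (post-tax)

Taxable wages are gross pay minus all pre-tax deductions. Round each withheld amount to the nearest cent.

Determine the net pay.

$1541.86

Commuter benefit: $114.46
Pension contribution: $3364.36 × 0.055 = $185.04
Pre-tax total = $114.46 + $185.04 = $299.50
Taxable wages = $3364.36 − $299.50 = $3064.86
Federal income tax: $3064.86 × 0.225 = $689.59
State withholding: $3064.86 × 0.0475 = $145.58
Local income tax: $3064.86 × 0.035 = $107.27
Medicare: $3364.36 × 0.0175 = $58.88
State unemployment insurance (employee share): $3364.36 × 0.005 = $16.82
Legal plan premium: $275.46
Charitable contribution: $229.40
Total deductions = $114.46 + $185.04 + $689.59 + $145.58 + $107.27 + $58.88 + $16.82 + $275.46 + $229.40 = $1822.50
Net pay = $3364.36 − $1822.50 = $1541.86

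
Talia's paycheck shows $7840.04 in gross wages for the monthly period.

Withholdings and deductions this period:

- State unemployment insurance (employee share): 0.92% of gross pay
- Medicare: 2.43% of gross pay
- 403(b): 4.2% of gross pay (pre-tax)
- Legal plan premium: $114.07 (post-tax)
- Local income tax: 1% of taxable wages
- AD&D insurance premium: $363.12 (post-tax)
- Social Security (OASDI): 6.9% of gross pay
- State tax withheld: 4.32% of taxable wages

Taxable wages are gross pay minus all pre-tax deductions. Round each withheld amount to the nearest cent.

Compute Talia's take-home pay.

$5830.40

403(b): $7840.04 × 0.042 = $329.28
Taxable wages = $7840.04 − $329.28 = $7510.76
Local income tax: $7510.76 × 0.01 = $75.11
State tax withheld: $7510.76 × 0.0432 = $324.46
State unemployment insurance (employee share): $7840.04 × 0.0092 = $72.13
Medicare: $7840.04 × 0.0243 = $190.51
Social Security (OASDI): $7840.04 × 0.069 = $540.96
AD&D insurance premium: $363.12
Legal plan premium: $114.07
Total deductions = $329.28 + $75.11 + $324.46 + $72.13 + $190.51 + $540.96 + $363.12 + $114.07 = $2009.64
Net pay = $7840.04 − $2009.64 = $5830.40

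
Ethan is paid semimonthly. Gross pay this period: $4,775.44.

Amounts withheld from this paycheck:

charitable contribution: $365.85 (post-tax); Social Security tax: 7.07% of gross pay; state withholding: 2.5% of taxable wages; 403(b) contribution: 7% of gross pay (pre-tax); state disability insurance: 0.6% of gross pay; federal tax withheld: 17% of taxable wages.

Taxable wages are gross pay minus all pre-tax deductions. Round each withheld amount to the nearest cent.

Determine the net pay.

$2,843.01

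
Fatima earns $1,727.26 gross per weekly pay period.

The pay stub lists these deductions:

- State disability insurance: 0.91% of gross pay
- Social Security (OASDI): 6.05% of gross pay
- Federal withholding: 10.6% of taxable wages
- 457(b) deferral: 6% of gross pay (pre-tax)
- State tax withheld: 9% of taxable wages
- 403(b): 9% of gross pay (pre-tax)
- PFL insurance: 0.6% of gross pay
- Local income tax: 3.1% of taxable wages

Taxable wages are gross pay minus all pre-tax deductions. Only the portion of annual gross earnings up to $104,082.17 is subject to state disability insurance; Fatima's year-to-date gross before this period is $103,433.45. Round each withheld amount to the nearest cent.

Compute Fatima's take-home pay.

457(b) deferral: $1,727.26 × 0.06 = $103.64
403(b): $1,727.26 × 0.09 = $155.45
Pre-tax total = $103.64 + $155.45 = $259.09
Taxable wages = $1,727.26 − $259.09 = $1,468.17
Local income tax: $1,468.17 × 0.031 = $45.51
State tax withheld: $1,468.17 × 0.09 = $132.14
Federal withholding: $1,468.17 × 0.106 = $155.63
State disability insurance: only $104,082.17 − $103,433.45 = $648.72 of this check is subject → $648.72 × 0.0091 = $5.90
Social Security (OASDI): $1,727.26 × 0.0605 = $104.50
PFL insurance: $1,727.26 × 0.006 = $10.36
Total deductions = $103.64 + $155.45 + $45.51 + $132.14 + $155.63 + $5.90 + $104.50 + $10.36 = $713.13
Net pay = $1,727.26 − $713.13 = $1,014.13

$1,014.13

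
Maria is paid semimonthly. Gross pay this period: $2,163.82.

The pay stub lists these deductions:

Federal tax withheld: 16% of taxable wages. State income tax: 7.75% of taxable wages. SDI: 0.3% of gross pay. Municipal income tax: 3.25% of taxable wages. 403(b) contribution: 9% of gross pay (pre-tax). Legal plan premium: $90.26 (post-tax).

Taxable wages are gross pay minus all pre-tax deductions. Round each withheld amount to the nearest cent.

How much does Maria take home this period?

$1,340.68

403(b) contribution: $2,163.82 × 0.09 = $194.74
Taxable wages = $2,163.82 − $194.74 = $1,969.08
Municipal income tax: $1,969.08 × 0.0325 = $64.00
State income tax: $1,969.08 × 0.0775 = $152.60
Federal tax withheld: $1,969.08 × 0.16 = $315.05
SDI: $2,163.82 × 0.003 = $6.49
Legal plan premium: $90.26
Total deductions = $194.74 + $64.00 + $152.60 + $315.05 + $6.49 + $90.26 = $823.14
Net pay = $2,163.82 − $823.14 = $1,340.68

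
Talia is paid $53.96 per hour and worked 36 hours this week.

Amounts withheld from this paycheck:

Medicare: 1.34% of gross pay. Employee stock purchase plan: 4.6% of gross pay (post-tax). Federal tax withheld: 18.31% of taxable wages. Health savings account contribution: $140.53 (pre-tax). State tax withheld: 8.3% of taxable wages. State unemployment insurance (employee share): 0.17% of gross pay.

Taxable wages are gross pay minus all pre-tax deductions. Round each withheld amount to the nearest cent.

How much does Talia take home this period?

Gross pay: 36 × $53.96 = $1942.56
Health savings account contribution: $140.53
Taxable wages = $1942.56 − $140.53 = $1802.03
State tax withheld: $1802.03 × 0.083 = $149.57
Federal tax withheld: $1802.03 × 0.1831 = $329.95
State unemployment insurance (employee share): $1942.56 × 0.0017 = $3.30
Medicare: $1942.56 × 0.0134 = $26.03
Employee stock purchase plan: $1942.56 × 0.046 = $89.36
Total deductions = $140.53 + $149.57 + $329.95 + $3.30 + $26.03 + $89.36 = $738.74
Net pay = $1942.56 − $738.74 = $1203.82

$1203.82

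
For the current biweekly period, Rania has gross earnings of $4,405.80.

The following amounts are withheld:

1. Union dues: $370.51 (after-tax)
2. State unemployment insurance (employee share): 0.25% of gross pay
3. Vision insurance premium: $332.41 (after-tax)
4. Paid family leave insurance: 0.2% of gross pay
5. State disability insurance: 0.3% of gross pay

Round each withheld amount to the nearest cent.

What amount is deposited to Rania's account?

State disability insurance: $4,405.80 × 0.003 = $13.22
State unemployment insurance (employee share): $4,405.80 × 0.0025 = $11.01
Paid family leave insurance: $4,405.80 × 0.002 = $8.81
Vision insurance premium: $332.41
Union dues: $370.51
Total deductions = $13.22 + $11.01 + $8.81 + $332.41 + $370.51 = $735.96
Net pay = $4,405.80 − $735.96 = $3,669.84

$3,669.84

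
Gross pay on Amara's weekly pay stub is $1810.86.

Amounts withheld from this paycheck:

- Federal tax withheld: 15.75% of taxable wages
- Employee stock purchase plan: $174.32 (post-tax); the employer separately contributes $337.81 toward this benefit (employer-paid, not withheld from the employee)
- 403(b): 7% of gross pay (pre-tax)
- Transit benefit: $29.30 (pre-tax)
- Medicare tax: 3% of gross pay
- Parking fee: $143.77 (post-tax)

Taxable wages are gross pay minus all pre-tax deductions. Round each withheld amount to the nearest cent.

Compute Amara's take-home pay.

Transit benefit: $29.30
403(b): $1810.86 × 0.07 = $126.76
Pre-tax total = $29.30 + $126.76 = $156.06
Taxable wages = $1810.86 − $156.06 = $1654.80
Federal tax withheld: $1654.80 × 0.1575 = $260.63
Medicare tax: $1810.86 × 0.03 = $54.33
Employee stock purchase plan: $174.32
Parking fee: $143.77
(Employer's $337.81 toward employee stock purchase plan is not withheld from the employee.)
Total deductions = $29.30 + $126.76 + $260.63 + $54.33 + $174.32 + $143.77 = $789.11
Net pay = $1810.86 − $789.11 = $1021.75

$1021.75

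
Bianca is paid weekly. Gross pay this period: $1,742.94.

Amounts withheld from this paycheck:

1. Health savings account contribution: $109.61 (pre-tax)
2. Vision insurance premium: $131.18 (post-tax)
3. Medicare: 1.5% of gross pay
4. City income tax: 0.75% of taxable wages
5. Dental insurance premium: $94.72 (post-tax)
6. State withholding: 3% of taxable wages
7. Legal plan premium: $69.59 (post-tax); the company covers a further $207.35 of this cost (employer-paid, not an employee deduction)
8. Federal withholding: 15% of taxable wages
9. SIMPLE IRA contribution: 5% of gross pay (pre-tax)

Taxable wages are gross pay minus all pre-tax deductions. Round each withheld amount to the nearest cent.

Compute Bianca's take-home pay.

Health savings account contribution: $109.61
SIMPLE IRA contribution: $1,742.94 × 0.05 = $87.15
Pre-tax total = $109.61 + $87.15 = $196.76
Taxable wages = $1,742.94 − $196.76 = $1,546.18
City income tax: $1,546.18 × 0.0075 = $11.60
Federal withholding: $1,546.18 × 0.15 = $231.93
State withholding: $1,546.18 × 0.03 = $46.39
Medicare: $1,742.94 × 0.015 = $26.14
Vision insurance premium: $131.18
Legal plan premium: $69.59
Dental insurance premium: $94.72
(Employer's $207.35 toward legal plan premium is not withheld from the employee.)
Total deductions = $109.61 + $87.15 + $11.60 + $231.93 + $46.39 + $26.14 + $131.18 + $69.59 + $94.72 = $808.31
Net pay = $1,742.94 − $808.31 = $934.63

$934.63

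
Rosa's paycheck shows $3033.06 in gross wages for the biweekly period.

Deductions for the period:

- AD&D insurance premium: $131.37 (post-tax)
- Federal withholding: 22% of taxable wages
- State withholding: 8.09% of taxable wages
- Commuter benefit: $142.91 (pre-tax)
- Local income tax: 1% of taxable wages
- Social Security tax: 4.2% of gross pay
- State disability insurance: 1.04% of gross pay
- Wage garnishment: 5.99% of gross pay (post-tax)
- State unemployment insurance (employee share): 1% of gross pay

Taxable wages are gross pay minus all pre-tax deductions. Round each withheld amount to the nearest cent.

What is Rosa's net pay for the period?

$1489.30

Commuter benefit: $142.91
Taxable wages = $3033.06 − $142.91 = $2890.15
Local income tax: $2890.15 × 0.01 = $28.90
State withholding: $2890.15 × 0.0809 = $233.81
Federal withholding: $2890.15 × 0.22 = $635.83
State unemployment insurance (employee share): $3033.06 × 0.01 = $30.33
State disability insurance: $3033.06 × 0.0104 = $31.54
Social Security tax: $3033.06 × 0.042 = $127.39
AD&D insurance premium: $131.37
Wage garnishment: $3033.06 × 0.0599 = $181.68
Total deductions = $142.91 + $28.90 + $233.81 + $635.83 + $30.33 + $31.54 + $127.39 + $131.37 + $181.68 = $1543.76
Net pay = $3033.06 − $1543.76 = $1489.30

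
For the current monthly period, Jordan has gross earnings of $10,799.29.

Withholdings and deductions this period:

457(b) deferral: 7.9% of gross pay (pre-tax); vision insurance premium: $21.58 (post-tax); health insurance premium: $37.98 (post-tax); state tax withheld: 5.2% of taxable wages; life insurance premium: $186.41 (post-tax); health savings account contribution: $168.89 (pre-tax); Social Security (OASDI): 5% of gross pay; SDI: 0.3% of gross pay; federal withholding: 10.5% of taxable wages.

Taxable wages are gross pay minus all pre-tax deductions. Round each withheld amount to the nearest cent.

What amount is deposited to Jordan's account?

$7,423.90

457(b) deferral: $10,799.29 × 0.079 = $853.14
Health savings account contribution: $168.89
Pre-tax total = $853.14 + $168.89 = $1,022.03
Taxable wages = $10,799.29 − $1,022.03 = $9,777.26
Federal withholding: $9,777.26 × 0.105 = $1,026.61
State tax withheld: $9,777.26 × 0.052 = $508.42
SDI: $10,799.29 × 0.003 = $32.40
Social Security (OASDI): $10,799.29 × 0.05 = $539.96
Life insurance premium: $186.41
Vision insurance premium: $21.58
Health insurance premium: $37.98
Total deductions = $853.14 + $168.89 + $1,026.61 + $508.42 + $32.40 + $539.96 + $186.41 + $21.58 + $37.98 = $3,375.39
Net pay = $10,799.29 − $3,375.39 = $7,423.90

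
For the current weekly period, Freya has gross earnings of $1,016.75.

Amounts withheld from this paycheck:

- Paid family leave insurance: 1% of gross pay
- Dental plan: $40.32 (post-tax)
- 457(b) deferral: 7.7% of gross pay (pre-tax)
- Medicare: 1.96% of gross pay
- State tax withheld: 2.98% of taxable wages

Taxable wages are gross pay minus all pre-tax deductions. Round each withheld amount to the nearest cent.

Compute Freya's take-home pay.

$840.07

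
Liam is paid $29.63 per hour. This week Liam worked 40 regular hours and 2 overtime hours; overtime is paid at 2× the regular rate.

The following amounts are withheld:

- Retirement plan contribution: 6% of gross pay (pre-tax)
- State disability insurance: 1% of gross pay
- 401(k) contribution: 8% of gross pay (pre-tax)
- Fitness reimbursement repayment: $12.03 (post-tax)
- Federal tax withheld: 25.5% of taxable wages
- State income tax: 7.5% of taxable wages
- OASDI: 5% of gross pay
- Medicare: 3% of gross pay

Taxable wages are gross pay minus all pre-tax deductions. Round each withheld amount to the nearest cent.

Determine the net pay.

Regular pay: 40 × $29.63 = $1,185.20
Overtime pay: 2 × $29.63 × 2 = $118.52
Gross pay = $1,185.20 + $118.52 = $1,303.72
Retirement plan contribution: $1,303.72 × 0.06 = $78.22
401(k) contribution: $1,303.72 × 0.08 = $104.30
Pre-tax total = $78.22 + $104.30 = $182.52
Taxable wages = $1,303.72 − $182.52 = $1,121.20
State income tax: $1,121.20 × 0.075 = $84.09
Federal tax withheld: $1,121.20 × 0.255 = $285.91
Medicare: $1,303.72 × 0.03 = $39.11
OASDI: $1,303.72 × 0.05 = $65.19
State disability insurance: $1,303.72 × 0.01 = $13.04
Fitness reimbursement repayment: $12.03
Total deductions = $78.22 + $104.30 + $84.09 + $285.91 + $39.11 + $65.19 + $13.04 + $12.03 = $681.89
Net pay = $1,303.72 − $681.89 = $621.83

$621.83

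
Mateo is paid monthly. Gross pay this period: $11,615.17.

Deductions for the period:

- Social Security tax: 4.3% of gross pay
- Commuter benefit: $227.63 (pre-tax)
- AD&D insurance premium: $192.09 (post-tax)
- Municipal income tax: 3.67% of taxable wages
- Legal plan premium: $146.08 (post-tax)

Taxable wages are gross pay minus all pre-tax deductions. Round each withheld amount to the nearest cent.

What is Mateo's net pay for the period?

Commuter benefit: $227.63
Taxable wages = $11,615.17 − $227.63 = $11,387.54
Municipal income tax: $11,387.54 × 0.0367 = $417.92
Social Security tax: $11,615.17 × 0.043 = $499.45
Legal plan premium: $146.08
AD&D insurance premium: $192.09
Total deductions = $227.63 + $417.92 + $499.45 + $146.08 + $192.09 = $1,483.17
Net pay = $11,615.17 − $1,483.17 = $10,132.00

$10,132.00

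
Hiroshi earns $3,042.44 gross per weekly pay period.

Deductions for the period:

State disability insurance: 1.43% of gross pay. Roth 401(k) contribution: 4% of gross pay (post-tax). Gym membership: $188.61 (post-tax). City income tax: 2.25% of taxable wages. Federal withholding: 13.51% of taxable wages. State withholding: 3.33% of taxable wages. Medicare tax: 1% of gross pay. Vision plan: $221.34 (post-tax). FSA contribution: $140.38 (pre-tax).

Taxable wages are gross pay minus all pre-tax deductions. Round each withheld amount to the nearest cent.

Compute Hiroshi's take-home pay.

$1,742.47

FSA contribution: $140.38
Taxable wages = $3,042.44 − $140.38 = $2,902.06
City income tax: $2,902.06 × 0.0225 = $65.30
Federal withholding: $2,902.06 × 0.1351 = $392.07
State withholding: $2,902.06 × 0.0333 = $96.64
Medicare tax: $3,042.44 × 0.01 = $30.42
State disability insurance: $3,042.44 × 0.0143 = $43.51
Vision plan: $221.34
Roth 401(k) contribution: $3,042.44 × 0.04 = $121.70
Gym membership: $188.61
Total deductions = $140.38 + $65.30 + $392.07 + $96.64 + $30.42 + $43.51 + $221.34 + $121.70 + $188.61 = $1,299.97
Net pay = $3,042.44 − $1,299.97 = $1,742.47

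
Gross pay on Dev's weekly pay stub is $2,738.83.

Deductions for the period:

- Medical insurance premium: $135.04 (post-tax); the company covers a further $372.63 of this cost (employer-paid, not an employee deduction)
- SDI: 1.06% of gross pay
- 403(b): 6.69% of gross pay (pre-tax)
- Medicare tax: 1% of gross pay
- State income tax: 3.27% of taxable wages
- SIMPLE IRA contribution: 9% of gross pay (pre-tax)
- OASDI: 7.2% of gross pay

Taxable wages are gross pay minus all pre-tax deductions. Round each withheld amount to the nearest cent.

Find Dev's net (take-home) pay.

$1,844.94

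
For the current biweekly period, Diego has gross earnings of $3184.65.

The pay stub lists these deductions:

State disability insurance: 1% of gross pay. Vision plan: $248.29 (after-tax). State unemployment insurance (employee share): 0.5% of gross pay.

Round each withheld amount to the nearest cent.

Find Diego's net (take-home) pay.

$2888.59

State disability insurance: $3184.65 × 0.01 = $31.85
State unemployment insurance (employee share): $3184.65 × 0.005 = $15.92
Vision plan: $248.29
Total deductions = $31.85 + $15.92 + $248.29 = $296.06
Net pay = $3184.65 − $296.06 = $2888.59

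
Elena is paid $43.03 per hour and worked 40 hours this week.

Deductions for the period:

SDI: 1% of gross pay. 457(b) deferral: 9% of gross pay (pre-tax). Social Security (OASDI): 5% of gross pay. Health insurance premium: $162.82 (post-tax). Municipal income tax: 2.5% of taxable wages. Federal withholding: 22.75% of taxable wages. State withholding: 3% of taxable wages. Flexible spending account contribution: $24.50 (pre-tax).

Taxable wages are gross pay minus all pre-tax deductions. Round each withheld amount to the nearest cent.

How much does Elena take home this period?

$840.15

Gross pay: 40 × $43.03 = $1,721.20
457(b) deferral: $1,721.20 × 0.09 = $154.91
Flexible spending account contribution: $24.50
Pre-tax total = $154.91 + $24.50 = $179.41
Taxable wages = $1,721.20 − $179.41 = $1,541.79
Municipal income tax: $1,541.79 × 0.025 = $38.54
Federal withholding: $1,541.79 × 0.2275 = $350.76
State withholding: $1,541.79 × 0.03 = $46.25
SDI: $1,721.20 × 0.01 = $17.21
Social Security (OASDI): $1,721.20 × 0.05 = $86.06
Health insurance premium: $162.82
Total deductions = $154.91 + $24.50 + $38.54 + $350.76 + $46.25 + $17.21 + $86.06 + $162.82 = $881.05
Net pay = $1,721.20 − $881.05 = $840.15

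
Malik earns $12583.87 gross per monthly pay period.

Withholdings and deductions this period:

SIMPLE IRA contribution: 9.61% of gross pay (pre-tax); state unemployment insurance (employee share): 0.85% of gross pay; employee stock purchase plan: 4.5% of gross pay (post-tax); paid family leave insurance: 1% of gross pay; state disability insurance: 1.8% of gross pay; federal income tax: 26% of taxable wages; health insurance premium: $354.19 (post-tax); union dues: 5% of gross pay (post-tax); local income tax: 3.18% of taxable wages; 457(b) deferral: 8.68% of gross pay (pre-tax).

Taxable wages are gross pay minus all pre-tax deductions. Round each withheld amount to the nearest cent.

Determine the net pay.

$5272.95

SIMPLE IRA contribution: $12583.87 × 0.0961 = $1209.31
457(b) deferral: $12583.87 × 0.0868 = $1092.28
Pre-tax total = $1209.31 + $1092.28 = $2301.59
Taxable wages = $12583.87 − $2301.59 = $10282.28
Federal income tax: $10282.28 × 0.26 = $2673.39
Local income tax: $10282.28 × 0.0318 = $326.98
State unemployment insurance (employee share): $12583.87 × 0.0085 = $106.96
Paid family leave insurance: $12583.87 × 0.01 = $125.84
State disability insurance: $12583.87 × 0.018 = $226.51
Employee stock purchase plan: $12583.87 × 0.045 = $566.27
Union dues: $12583.87 × 0.05 = $629.19
Health insurance premium: $354.19
Total deductions = $1209.31 + $1092.28 + $2673.39 + $326.98 + $106.96 + $125.84 + $226.51 + $566.27 + $629.19 + $354.19 = $7310.92
Net pay = $12583.87 − $7310.92 = $5272.95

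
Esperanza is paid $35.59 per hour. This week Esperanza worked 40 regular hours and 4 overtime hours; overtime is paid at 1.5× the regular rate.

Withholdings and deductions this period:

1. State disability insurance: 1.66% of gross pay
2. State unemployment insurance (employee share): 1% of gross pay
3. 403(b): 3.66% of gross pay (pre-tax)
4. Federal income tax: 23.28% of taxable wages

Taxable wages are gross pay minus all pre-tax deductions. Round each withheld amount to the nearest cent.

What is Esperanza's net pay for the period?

Regular pay: 40 × $35.59 = $1,423.60
Overtime pay: 4 × $35.59 × 1.5 = $213.54
Gross pay = $1,423.60 + $213.54 = $1,637.14
403(b): $1,637.14 × 0.0366 = $59.92
Taxable wages = $1,637.14 − $59.92 = $1,577.22
Federal income tax: $1,577.22 × 0.2328 = $367.18
State unemployment insurance (employee share): $1,637.14 × 0.01 = $16.37
State disability insurance: $1,637.14 × 0.0166 = $27.18
Total deductions = $59.92 + $367.18 + $16.37 + $27.18 = $470.65
Net pay = $1,637.14 − $470.65 = $1,166.49

$1,166.49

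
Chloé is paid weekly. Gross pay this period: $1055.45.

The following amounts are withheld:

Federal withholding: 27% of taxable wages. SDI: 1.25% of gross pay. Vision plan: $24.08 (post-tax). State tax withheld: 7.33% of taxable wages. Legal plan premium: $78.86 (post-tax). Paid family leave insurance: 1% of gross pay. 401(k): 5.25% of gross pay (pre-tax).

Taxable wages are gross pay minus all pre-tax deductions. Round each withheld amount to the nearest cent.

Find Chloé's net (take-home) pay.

401(k): $1055.45 × 0.0525 = $55.41
Taxable wages = $1055.45 − $55.41 = $1000.04
Federal withholding: $1000.04 × 0.27 = $270.01
State tax withheld: $1000.04 × 0.0733 = $73.30
SDI: $1055.45 × 0.0125 = $13.19
Paid family leave insurance: $1055.45 × 0.01 = $10.55
Vision plan: $24.08
Legal plan premium: $78.86
Total deductions = $55.41 + $270.01 + $73.30 + $13.19 + $10.55 + $24.08 + $78.86 = $525.40
Net pay = $1055.45 − $525.40 = $530.05

$530.05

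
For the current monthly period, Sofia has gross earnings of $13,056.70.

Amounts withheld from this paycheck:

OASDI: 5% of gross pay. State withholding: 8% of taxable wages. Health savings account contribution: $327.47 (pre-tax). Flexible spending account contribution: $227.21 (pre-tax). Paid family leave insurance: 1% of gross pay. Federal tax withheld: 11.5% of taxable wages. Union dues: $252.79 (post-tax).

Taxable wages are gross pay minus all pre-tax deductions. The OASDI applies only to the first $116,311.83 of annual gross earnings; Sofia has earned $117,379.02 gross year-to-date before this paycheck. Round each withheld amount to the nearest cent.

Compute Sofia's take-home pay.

$9,680.77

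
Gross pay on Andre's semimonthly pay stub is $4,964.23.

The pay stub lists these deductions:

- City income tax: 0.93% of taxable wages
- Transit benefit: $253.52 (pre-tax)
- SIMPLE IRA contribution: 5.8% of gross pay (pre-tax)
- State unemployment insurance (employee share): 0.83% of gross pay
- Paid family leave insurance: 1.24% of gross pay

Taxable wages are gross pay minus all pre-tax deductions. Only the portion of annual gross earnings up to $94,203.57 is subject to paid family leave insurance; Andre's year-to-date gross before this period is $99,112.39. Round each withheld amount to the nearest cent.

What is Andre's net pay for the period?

$4,340.45

SIMPLE IRA contribution: $4,964.23 × 0.058 = $287.93
Transit benefit: $253.52
Pre-tax total = $287.93 + $253.52 = $541.45
Taxable wages = $4,964.23 − $541.45 = $4,422.78
City income tax: $4,422.78 × 0.0093 = $41.13
Paid family leave insurance: annual cap $94,203.57 already reached (YTD $99,112.39), so $0.00
State unemployment insurance (employee share): $4,964.23 × 0.0083 = $41.20
Total deductions = $287.93 + $253.52 + $41.13 + $0.00 + $41.20 = $623.78
Net pay = $4,964.23 − $623.78 = $4,340.45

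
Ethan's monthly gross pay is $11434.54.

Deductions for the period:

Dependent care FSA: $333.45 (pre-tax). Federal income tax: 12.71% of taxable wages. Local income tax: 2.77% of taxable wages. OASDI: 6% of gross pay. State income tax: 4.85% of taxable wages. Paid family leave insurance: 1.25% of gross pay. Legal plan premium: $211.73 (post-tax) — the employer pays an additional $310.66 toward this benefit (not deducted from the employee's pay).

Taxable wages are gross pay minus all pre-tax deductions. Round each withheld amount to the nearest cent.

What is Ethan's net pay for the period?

Dependent care FSA: $333.45
Taxable wages = $11434.54 − $333.45 = $11101.09
State income tax: $11101.09 × 0.0485 = $538.40
Federal income tax: $11101.09 × 0.1271 = $1410.95
Local income tax: $11101.09 × 0.0277 = $307.50
Paid family leave insurance: $11434.54 × 0.0125 = $142.93
OASDI: $11434.54 × 0.06 = $686.07
Legal plan premium: $211.73
(Employer's $310.66 toward legal plan premium is not withheld from the employee.)
Total deductions = $333.45 + $538.40 + $1410.95 + $307.50 + $142.93 + $686.07 + $211.73 = $3631.03
Net pay = $11434.54 − $3631.03 = $7803.51

$7803.51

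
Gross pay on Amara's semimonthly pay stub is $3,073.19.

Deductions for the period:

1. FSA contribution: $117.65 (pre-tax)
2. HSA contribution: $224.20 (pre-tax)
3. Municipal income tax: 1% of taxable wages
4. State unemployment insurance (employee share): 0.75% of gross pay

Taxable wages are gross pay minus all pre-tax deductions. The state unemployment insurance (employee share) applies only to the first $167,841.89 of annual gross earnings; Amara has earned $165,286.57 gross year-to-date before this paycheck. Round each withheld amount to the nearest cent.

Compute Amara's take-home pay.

FSA contribution: $117.65
HSA contribution: $224.20
Pre-tax total = $117.65 + $224.20 = $341.85
Taxable wages = $3,073.19 − $341.85 = $2,731.34
Municipal income tax: $2,731.34 × 0.01 = $27.31
State unemployment insurance (employee share): only $167,841.89 − $165,286.57 = $2,555.32 of this check is subject → $2,555.32 × 0.0075 = $19.16
Total deductions = $117.65 + $224.20 + $27.31 + $19.16 = $388.32
Net pay = $3,073.19 − $388.32 = $2,684.87

$2,684.87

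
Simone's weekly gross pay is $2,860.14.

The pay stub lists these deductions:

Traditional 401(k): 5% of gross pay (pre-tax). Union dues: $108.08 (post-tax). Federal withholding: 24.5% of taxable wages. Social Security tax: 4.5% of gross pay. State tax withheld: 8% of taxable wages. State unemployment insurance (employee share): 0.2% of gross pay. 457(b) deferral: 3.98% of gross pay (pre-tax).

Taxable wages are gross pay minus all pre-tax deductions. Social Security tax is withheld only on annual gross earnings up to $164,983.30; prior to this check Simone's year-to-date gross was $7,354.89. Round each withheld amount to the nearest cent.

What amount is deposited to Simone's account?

Traditional 401(k): $2,860.14 × 0.05 = $143.01
457(b) deferral: $2,860.14 × 0.0398 = $113.83
Pre-tax total = $143.01 + $113.83 = $256.84
Taxable wages = $2,860.14 − $256.84 = $2,603.30
Federal withholding: $2,603.30 × 0.245 = $637.81
State tax withheld: $2,603.30 × 0.08 = $208.26
Social Security tax: cap not yet reached, full $2,860.14 is subject → $2,860.14 × 0.045 = $128.71
State unemployment insurance (employee share): $2,860.14 × 0.002 = $5.72
Union dues: $108.08
Total deductions = $143.01 + $113.83 + $637.81 + $208.26 + $128.71 + $5.72 + $108.08 = $1,345.42
Net pay = $2,860.14 − $1,345.42 = $1,514.72

$1,514.72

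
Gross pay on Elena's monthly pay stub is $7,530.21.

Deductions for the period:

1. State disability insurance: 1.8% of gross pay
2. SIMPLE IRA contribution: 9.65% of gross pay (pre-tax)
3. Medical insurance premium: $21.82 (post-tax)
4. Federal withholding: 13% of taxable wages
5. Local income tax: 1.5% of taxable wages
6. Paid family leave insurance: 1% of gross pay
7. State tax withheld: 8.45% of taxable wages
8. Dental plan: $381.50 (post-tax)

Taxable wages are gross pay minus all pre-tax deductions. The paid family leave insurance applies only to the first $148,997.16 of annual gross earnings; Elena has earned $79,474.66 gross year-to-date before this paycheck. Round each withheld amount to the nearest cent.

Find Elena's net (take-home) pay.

SIMPLE IRA contribution: $7,530.21 × 0.0965 = $726.67
Taxable wages = $7,530.21 − $726.67 = $6,803.54
Federal withholding: $6,803.54 × 0.13 = $884.46
Local income tax: $6,803.54 × 0.015 = $102.05
State tax withheld: $6,803.54 × 0.0845 = $574.90
Paid family leave insurance: cap not yet reached, full $7,530.21 is subject → $7,530.21 × 0.01 = $75.30
State disability insurance: $7,530.21 × 0.018 = $135.54
Medical insurance premium: $21.82
Dental plan: $381.50
Total deductions = $726.67 + $884.46 + $102.05 + $574.90 + $75.30 + $135.54 + $21.82 + $381.50 = $2,902.24
Net pay = $7,530.21 − $2,902.24 = $4,627.97

$4,627.97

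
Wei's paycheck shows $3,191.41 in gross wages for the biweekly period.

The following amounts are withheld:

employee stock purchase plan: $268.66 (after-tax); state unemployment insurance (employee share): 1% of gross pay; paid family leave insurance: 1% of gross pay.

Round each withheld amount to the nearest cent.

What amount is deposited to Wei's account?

$2,858.93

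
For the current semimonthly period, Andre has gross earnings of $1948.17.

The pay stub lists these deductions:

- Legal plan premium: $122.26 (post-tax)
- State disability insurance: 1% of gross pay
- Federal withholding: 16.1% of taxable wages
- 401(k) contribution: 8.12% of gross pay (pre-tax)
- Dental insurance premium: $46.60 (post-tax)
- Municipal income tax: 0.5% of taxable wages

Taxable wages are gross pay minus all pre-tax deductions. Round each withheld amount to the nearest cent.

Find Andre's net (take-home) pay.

$1304.50

401(k) contribution: $1948.17 × 0.0812 = $158.19
Taxable wages = $1948.17 − $158.19 = $1789.98
Municipal income tax: $1789.98 × 0.005 = $8.95
Federal withholding: $1789.98 × 0.161 = $288.19
State disability insurance: $1948.17 × 0.01 = $19.48
Legal plan premium: $122.26
Dental insurance premium: $46.60
Total deductions = $158.19 + $8.95 + $288.19 + $19.48 + $122.26 + $46.60 = $643.67
Net pay = $1948.17 − $643.67 = $1304.50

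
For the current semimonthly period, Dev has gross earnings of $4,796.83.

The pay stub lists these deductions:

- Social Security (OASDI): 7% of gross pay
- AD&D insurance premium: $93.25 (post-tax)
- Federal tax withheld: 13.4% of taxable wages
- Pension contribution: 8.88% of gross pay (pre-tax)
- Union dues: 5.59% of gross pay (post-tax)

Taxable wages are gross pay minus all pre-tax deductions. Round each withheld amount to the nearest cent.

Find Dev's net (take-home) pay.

Pension contribution: $4,796.83 × 0.0888 = $425.96
Taxable wages = $4,796.83 − $425.96 = $4,370.87
Federal tax withheld: $4,370.87 × 0.134 = $585.70
Social Security (OASDI): $4,796.83 × 0.07 = $335.78
AD&D insurance premium: $93.25
Union dues: $4,796.83 × 0.0559 = $268.14
Total deductions = $425.96 + $585.70 + $335.78 + $93.25 + $268.14 = $1,708.83
Net pay = $4,796.83 − $1,708.83 = $3,088.00

$3,088.00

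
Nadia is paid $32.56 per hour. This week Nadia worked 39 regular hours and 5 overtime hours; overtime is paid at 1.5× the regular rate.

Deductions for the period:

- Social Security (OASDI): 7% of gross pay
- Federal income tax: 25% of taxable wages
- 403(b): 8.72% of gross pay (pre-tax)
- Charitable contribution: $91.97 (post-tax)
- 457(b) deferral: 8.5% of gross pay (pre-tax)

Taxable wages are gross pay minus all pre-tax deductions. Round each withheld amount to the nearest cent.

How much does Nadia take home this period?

Regular pay: 39 × $32.56 = $1269.84
Overtime pay: 5 × $32.56 × 1.5 = $244.20
Gross pay = $1269.84 + $244.20 = $1514.04
457(b) deferral: $1514.04 × 0.085 = $128.69
403(b): $1514.04 × 0.0872 = $132.02
Pre-tax total = $128.69 + $132.02 = $260.71
Taxable wages = $1514.04 − $260.71 = $1253.33
Federal income tax: $1253.33 × 0.25 = $313.33
Social Security (OASDI): $1514.04 × 0.07 = $105.98
Charitable contribution: $91.97
Total deductions = $128.69 + $132.02 + $313.33 + $105.98 + $91.97 = $771.99
Net pay = $1514.04 − $771.99 = $742.05

$742.05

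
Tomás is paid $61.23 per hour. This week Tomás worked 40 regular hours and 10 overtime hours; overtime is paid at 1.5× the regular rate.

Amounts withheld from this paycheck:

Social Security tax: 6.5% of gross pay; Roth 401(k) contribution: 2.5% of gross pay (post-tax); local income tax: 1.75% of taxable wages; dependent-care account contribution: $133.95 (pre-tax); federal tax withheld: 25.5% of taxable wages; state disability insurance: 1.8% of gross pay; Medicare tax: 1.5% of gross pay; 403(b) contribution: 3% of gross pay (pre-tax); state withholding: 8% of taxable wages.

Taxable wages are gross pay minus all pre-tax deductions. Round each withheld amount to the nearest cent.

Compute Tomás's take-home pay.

Regular pay: 40 × $61.23 = $2,449.20
Overtime pay: 10 × $61.23 × 1.5 = $918.45
Gross pay = $2,449.20 + $918.45 = $3,367.65
Dependent-care account contribution: $133.95
403(b) contribution: $3,367.65 × 0.03 = $101.03
Pre-tax total = $133.95 + $101.03 = $234.98
Taxable wages = $3,367.65 − $234.98 = $3,132.67
State withholding: $3,132.67 × 0.08 = $250.61
Local income tax: $3,132.67 × 0.0175 = $54.82
Federal tax withheld: $3,132.67 × 0.255 = $798.83
State disability insurance: $3,367.65 × 0.018 = $60.62
Social Security tax: $3,367.65 × 0.065 = $218.90
Medicare tax: $3,367.65 × 0.015 = $50.51
Roth 401(k) contribution: $3,367.65 × 0.025 = $84.19
Total deductions = $133.95 + $101.03 + $250.61 + $54.82 + $798.83 + $60.62 + $218.90 + $50.51 + $84.19 = $1,753.46
Net pay = $3,367.65 − $1,753.46 = $1,614.19

$1,614.19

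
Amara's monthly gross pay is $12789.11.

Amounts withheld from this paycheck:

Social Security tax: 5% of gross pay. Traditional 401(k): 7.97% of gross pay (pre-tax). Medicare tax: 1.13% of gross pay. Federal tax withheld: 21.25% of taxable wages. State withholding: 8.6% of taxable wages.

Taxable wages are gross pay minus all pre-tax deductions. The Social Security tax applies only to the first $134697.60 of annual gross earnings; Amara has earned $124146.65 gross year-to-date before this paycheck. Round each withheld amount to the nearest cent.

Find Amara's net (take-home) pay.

Traditional 401(k): $12789.11 × 0.0797 = $1019.29
Taxable wages = $12789.11 − $1019.29 = $11769.82
State withholding: $11769.82 × 0.086 = $1012.20
Federal tax withheld: $11769.82 × 0.2125 = $2501.09
Medicare tax: $12789.11 × 0.0113 = $144.52
Social Security tax: only $134697.60 − $124146.65 = $10550.95 of this check is subject → $10550.95 × 0.05 = $527.55
Total deductions = $1019.29 + $1012.20 + $2501.09 + $144.52 + $527.55 = $5204.65
Net pay = $12789.11 − $5204.65 = $7584.46

$7584.46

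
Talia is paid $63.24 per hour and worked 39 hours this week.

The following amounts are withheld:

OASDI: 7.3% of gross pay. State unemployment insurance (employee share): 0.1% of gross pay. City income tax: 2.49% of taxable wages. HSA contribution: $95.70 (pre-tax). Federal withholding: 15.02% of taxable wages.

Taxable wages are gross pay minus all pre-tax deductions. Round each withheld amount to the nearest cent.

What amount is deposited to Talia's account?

$1,773.05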